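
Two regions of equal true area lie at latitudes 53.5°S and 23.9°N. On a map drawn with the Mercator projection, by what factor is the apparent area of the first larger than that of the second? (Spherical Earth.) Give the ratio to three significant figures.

2.36

On Mercator, area is exaggerated by sec²φ = 1/cos²φ.
At 53.5°: sec²(53.5°) = 1/0.5948² = 2.826.
At 23.9°: sec²(23.9°) = 1/0.9143² = 1.196.
Ratio = 2.826/1.196 = cos²(23.9°)/cos²(53.5°) ≈ 2.36.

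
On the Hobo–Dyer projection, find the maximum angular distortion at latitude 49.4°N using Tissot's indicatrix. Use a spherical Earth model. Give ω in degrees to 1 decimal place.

Hobo–Dyer is a cylindrical equal-area projection with standard parallels at ±37.5°. A cylindrical equal-area projection with standard parallel φ₀ has meridian scale h = cos φ / cos φ₀ and parallel scale k = cos φ₀ / cos φ (so areas are preserved, h·k = 1).
At 49.4°: h = 0.8203, k = 1.219; principal scales a = 1.219, b = 0.8203.
sin(ω/2) = (a − b)/(a + b) = 0.3988/2.039 = 0.1956, so ω = 2 arcsin(0.1956) ≈ 22.6°.

22.6°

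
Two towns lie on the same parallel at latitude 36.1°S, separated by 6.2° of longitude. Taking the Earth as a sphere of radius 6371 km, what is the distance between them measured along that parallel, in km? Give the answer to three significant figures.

Arc length along a parallel = R cos φ · Δλ (with Δλ in radians).
= 6371 × cos 36.1° × (6.2° × π/180) = 6371 × 0.8080 × 0.1082 ≈ 557 km.

557 km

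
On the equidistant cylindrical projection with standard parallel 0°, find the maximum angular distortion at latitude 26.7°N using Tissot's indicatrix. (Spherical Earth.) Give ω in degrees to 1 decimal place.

For the equirectangular projection with φ₀ = 0 (plate carrée), h = 1 along meridians and k = sec φ along parallels.
At 26.7°: h = 1.000, k = 1.119; principal scales a = 1.119, b = 1.000.
sin(ω/2) = (a − b)/(a + b) = 0.1194/2.119 = 0.05632, so ω = 2 arcsin(0.05632) ≈ 6.5°.

6.5°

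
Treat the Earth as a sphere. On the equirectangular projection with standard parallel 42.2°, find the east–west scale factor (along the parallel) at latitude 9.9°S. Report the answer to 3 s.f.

0.752

In the equirectangular projection with standard parallel φ₀ = 42.2° (x = Rλ cos φ₀, y = Rφ), meridians are true-scale (h = 1) and the parallel scale is k = cos φ₀ / cos φ.
k = cos 42.2° / cos 9.9° = 0.7408/0.9851 = 0.7520.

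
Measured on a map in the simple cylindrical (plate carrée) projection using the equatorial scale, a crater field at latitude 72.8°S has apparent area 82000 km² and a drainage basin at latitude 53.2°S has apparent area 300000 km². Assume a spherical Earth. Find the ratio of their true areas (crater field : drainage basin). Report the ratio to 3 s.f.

0.135

Plate carrée has h = 1 and k = sec φ, giving areal scale sec φ; true area = (apparent area) · cos φ.
True area of crater field: 82000 × cos(72.8°) = 82000 × 0.2957 = 24250 km².
True area of drainage basin: 300000 × cos(53.2°) = 300000 × 0.5990 = 179700 km².
Ratio = 24250 / 179700 ≈ 0.135.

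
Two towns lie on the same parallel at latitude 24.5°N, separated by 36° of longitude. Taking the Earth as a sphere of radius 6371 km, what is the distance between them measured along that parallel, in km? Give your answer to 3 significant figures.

3640 km

Arc length along a parallel = R cos φ · Δλ (with Δλ in radians).
= 6371 × cos 24.5° × (36° × π/180) = 6371 × 0.9100 × 0.6283 ≈ 3640 km.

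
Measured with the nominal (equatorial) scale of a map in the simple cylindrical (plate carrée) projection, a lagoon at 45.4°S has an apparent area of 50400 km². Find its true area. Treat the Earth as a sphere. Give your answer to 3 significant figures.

In the plate carrée (x = Rλ, y = Rφ), meridians are true-scale (h = 1) and parallels are stretched by k = sec φ.
Areal scale = h·k = 1 × sec φ; at 45.4°, h = 1.000, k = 1.424, so h·k = 1.424.
True area = apparent / (areal scale) = 50400 / 1.424 ≈ 35400 km².

35400 km²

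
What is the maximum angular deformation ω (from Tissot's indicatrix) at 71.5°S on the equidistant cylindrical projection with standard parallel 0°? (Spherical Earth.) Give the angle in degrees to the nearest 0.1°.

62.4°

Plate carrée maps x = Rλ, y = Rφ. The meridian scale is h = 1 and the parallel scale is k = 1/cos φ = sec φ.
At 71.5°: h = 1.000, k = 3.152; principal scales a = 3.152, b = 1.000.
sin(ω/2) = (a − b)/(a + b) = 2.152/4.152 = 0.5183, so ω = 2 arcsin(0.5183) ≈ 62.4°.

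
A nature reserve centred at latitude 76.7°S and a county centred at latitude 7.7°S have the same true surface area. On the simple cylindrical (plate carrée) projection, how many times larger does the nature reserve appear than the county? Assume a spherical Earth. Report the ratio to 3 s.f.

4.31

For the equirectangular projection with φ₀ = 0 (plate carrée), h = 1 along meridians and k = sec φ along parallels.
Areal scale at 76.7°: h·k = 1.000 × 4.347 = 4.347.
Areal scale at 7.7°: h·k = 1.000 × 1.009 = 1.009.
Ratio = 4.347/1.009 ≈ 4.31.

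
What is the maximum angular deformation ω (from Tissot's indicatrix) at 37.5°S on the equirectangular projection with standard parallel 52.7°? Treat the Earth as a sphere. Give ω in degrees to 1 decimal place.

15.4°

In the equirectangular projection with standard parallel φ₀ = 52.7° (x = Rλ cos φ₀, y = Rφ), meridians are true-scale (h = 1) and the parallel scale is k = cos φ₀ / cos φ.
At 37.5°: h = 1.000, k = 0.7638; principal scales a = 1.000, b = 0.7638.
sin(ω/2) = (a − b)/(a + b) = 0.2362/1.764 = 0.1339, so ω = 2 arcsin(0.1339) ≈ 15.4°.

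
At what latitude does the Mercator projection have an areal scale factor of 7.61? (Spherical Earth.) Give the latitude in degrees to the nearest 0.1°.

68.7°

Mercator areal scale is sec²φ.
sec²φ = 7.61  ⇒  cos²φ = 0.1314  ⇒  cos φ = 0.3625.
φ = arccos(0.3625) ≈ 68.7°.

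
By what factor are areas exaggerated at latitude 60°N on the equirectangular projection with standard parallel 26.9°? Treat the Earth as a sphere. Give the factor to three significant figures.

In the equirectangular projection with standard parallel φ₀ = 26.9° (x = Rλ cos φ₀, y = Rφ), meridians are true-scale (h = 1) and the parallel scale is k = cos φ₀ / cos φ.
Areal scale = h·k = 1 × cos φ₀ / cos φ; at 60°, h = 1.000, k = 1.784, so h·k = 1.784.

1.78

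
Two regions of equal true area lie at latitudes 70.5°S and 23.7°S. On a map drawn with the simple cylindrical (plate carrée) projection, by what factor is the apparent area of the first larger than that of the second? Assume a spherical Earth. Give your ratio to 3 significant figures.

Plate carrée maps x = Rλ, y = Rφ. The meridian scale is h = 1 and the parallel scale is k = 1/cos φ = sec φ.
Areal scale at 70.5°: h·k = 1.000 × 2.996 = 2.996.
Areal scale at 23.7°: h·k = 1.000 × 1.092 = 1.092.
Ratio = 2.996/1.092 ≈ 2.74.

2.74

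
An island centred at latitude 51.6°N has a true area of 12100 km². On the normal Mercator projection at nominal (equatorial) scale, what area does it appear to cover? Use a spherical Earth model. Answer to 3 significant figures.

31400 km²

The Mercator projection is conformal; its linear scale factor is the same in every direction and equals sec φ = 1/cos φ.
Areal scale = k² = sec²φ = 1/cos²(51.6°) = 1/0.6211² = 2.592.
Apparent area = 12100 × 2.592 ≈ 31400 km².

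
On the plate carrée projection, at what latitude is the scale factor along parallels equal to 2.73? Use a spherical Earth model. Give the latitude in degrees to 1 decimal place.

Plate carrée: h = 1, k = sec φ along parallels.
sec φ = 2.73  ⇒  cos φ = 0.3663  ⇒  φ ≈ 68.5°.

68.5°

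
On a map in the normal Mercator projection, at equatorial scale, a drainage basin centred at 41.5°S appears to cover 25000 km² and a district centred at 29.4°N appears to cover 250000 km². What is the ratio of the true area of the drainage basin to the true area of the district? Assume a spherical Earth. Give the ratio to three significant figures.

Since Mercator area scale is 1/cos²φ, the true area equals the apparent area multiplied by cos²φ.
True area of drainage basin: 25000 × cos²(41.5°) = 25000 × 0.5609 = 14020 km².
True area of district: 250000 × cos²(29.4°) = 250000 × 0.7590 = 189800 km².
Ratio = 14020 / 189800 ≈ 0.0739.

0.0739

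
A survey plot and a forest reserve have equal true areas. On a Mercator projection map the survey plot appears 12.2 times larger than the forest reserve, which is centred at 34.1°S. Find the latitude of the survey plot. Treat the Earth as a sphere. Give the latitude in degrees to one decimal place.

76.3°

For equal true areas on Mercator, apparent areas scale as sec²φ, so the ratio is cos²φ₂ / cos²φ₁.
cos²φ₂ / cos²φ₁ = 12.2  ⇒  cos φ₁ = cos 34.1° / √12.2 = 0.8281/3.493 = 0.2371.
φ₁ = arccos(0.2371) ≈ 76.3°.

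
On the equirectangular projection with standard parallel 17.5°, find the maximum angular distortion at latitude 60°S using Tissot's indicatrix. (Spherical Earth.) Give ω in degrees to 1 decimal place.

36.4°

The equidistant cylindrical projection with φ₀ = 17.5° has h = 1 (meridians true) and k = cos φ₀ / cos φ along parallels.
At 60°: h = 1.000, k = 1.907; principal scales a = 1.907, b = 1.000.
sin(ω/2) = (a − b)/(a + b) = 0.9074/2.907 = 0.3121, so ω = 2 arcsin(0.3121) ≈ 36.4°.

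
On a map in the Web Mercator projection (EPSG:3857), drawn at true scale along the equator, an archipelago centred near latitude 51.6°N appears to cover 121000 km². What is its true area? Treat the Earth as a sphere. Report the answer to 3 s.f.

46700 km²

The Mercator projection is conformal; its linear scale factor is the same in every direction and equals sec φ = 1/cos φ.
Areal scale = k² = sec²φ = 1/cos²(51.6°) = 1/0.6211² = 2.592.
True area = apparent / (areal scale) = 121000 / 2.592 ≈ 46700 km².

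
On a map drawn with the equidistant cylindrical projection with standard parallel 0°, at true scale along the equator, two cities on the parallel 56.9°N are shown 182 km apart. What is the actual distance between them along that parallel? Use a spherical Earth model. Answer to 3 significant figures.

Plate carrée maps x = Rλ, y = Rφ. The meridian scale is h = 1 and the parallel scale is k = 1/cos φ = sec φ.
Along the parallel at 56.9°, map distances are exaggerated by k = sec 56.9° = 1.831.
True distance = 182 / 1.831 = 182 × cos 56.9° ≈ 99.4 km.

99.4 km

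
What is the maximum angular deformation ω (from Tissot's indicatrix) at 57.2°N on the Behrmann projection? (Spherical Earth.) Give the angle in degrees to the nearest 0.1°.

51.9°

Behrmann is a cylindrical equal-area projection with standard parallels at ±30°. Cylindrical equal-area (φ₀ = 30°): h = cos φ / cos 30° along meridians, k = cos 30° / cos φ along parallels; h·k = 1.
At 57.2°: h = 0.6255, k = 1.599; principal scales a = 1.599, b = 0.6255.
sin(ω/2) = (a − b)/(a + b) = 0.9732/2.224 = 0.4375, so ω = 2 arcsin(0.4375) ≈ 51.9°.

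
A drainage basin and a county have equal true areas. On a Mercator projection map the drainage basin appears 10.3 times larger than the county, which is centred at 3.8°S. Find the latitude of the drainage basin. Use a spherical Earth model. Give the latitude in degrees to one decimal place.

71.9°

For equal true areas on Mercator, apparent areas scale as sec²φ, so the ratio is cos²φ₂ / cos²φ₁.
cos²φ₂ / cos²φ₁ = 10.3  ⇒  cos φ₁ = cos 3.8° / √10.3 = 0.9978/3.209 = 0.3109.
φ₁ = arccos(0.3109) ≈ 71.9°.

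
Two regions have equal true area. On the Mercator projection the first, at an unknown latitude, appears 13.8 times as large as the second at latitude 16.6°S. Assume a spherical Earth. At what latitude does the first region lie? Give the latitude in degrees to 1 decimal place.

Mercator areal scale is sec²φ, so apparent-area ratio = sec²φ₁ / sec²φ₂ = cos²φ₂ / cos²φ₁.
cos²φ₂ / cos²φ₁ = 13.8  ⇒  cos φ₁ = cos 16.6° / √13.8 = 0.9583/3.715 = 0.2580.
φ₁ = arccos(0.2580) ≈ 75.1°.

75.1°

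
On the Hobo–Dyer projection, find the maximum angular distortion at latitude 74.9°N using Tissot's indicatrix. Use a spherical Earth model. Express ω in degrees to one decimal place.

Hobo–Dyer is a cylindrical equal-area projection with standard parallels at ±37.5°. A cylindrical equal-area projection with standard parallel φ₀ has meridian scale h = cos φ / cos φ₀ and parallel scale k = cos φ₀ / cos φ (so areas are preserved, h·k = 1).
At 74.9°: h = 0.3284, k = 3.045; principal scales a = 3.045, b = 0.3284.
sin(ω/2) = (a − b)/(a + b) = 2.717/3.374 = 0.8053, so ω = 2 arcsin(0.8053) ≈ 107.3°.

107.3°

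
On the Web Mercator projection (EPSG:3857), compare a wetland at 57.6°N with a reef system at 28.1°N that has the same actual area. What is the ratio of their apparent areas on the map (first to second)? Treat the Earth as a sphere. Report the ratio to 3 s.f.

Mercator is conformal with k = sec φ, so areal scale = k² = sec²φ.
At 57.6°: sec²(57.6°) = 1/0.5358² = 3.483.
At 28.1°: sec²(28.1°) = 1/0.8821² = 1.285.
Ratio = 3.483/1.285 = cos²(28.1°)/cos²(57.6°) ≈ 2.71.

2.71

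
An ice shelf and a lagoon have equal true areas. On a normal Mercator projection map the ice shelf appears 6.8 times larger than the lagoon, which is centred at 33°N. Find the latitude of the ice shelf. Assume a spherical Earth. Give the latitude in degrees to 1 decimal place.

Mercator areal scale is sec²φ, so apparent-area ratio = sec²φ₁ / sec²φ₂ = cos²φ₂ / cos²φ₁.
cos²φ₂ / cos²φ₁ = 6.8  ⇒  cos φ₁ = cos 33° / √6.8 = 0.8387/2.608 = 0.3216.
φ₁ = arccos(0.3216) ≈ 71.2°.

71.2°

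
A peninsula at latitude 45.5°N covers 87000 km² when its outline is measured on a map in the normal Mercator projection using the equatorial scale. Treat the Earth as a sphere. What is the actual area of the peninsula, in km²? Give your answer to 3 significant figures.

For Mercator, h = k = sec φ (a conformal cylindrical projection has a single point scale, 1/cos φ).
Areal scale = k² = sec²φ = 1/cos²(45.5°) = 1/0.7009² = 2.036.
True area = apparent / (areal scale) = 87000 / 2.036 ≈ 42700 km².

42700 km²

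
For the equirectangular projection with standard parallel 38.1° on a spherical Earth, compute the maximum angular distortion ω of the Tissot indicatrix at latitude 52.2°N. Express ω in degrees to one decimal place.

The equidistant cylindrical projection with φ₀ = 38.1° has h = 1 (meridians true) and k = cos φ₀ / cos φ along parallels.
At 52.2°: h = 1.000, k = 1.284; principal scales a = 1.284, b = 1.000.
sin(ω/2) = (a − b)/(a + b) = 0.2839/2.284 = 0.1243, so ω = 2 arcsin(0.1243) ≈ 14.3°.

14.3°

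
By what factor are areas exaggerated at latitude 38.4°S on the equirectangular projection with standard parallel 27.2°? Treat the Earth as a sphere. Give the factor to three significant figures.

1.13

The equidistant cylindrical projection with φ₀ = 27.2° has h = 1 (meridians true) and k = cos φ₀ / cos φ along parallels.
Areal scale = h·k = 1 × cos φ₀ / cos φ; at 38.4°, h = 1.000, k = 1.135, so h·k = 1.135.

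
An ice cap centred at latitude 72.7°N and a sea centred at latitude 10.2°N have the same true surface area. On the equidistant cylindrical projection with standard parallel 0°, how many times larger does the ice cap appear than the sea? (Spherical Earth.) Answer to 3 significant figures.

3.31

In the plate carrée (x = Rλ, y = Rφ), meridians are true-scale (h = 1) and parallels are stretched by k = sec φ.
Areal scale at 72.7°: h·k = 1.000 × 3.363 = 3.363.
Areal scale at 10.2°: h·k = 1.000 × 1.016 = 1.016.
Ratio = 3.363/1.016 ≈ 3.31.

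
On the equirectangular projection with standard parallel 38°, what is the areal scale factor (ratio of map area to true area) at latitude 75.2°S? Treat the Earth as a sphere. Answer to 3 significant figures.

With standard parallel φ₀ = 38°, the equirectangular projection gives x = Rλ cos φ₀, y = Rφ, so h = 1 and k = cos 38° / cos φ.
Areal scale = h·k = 1 × cos φ₀ / cos φ; at 75.2°, h = 1.000, k = 3.085, so h·k = 3.085.

3.08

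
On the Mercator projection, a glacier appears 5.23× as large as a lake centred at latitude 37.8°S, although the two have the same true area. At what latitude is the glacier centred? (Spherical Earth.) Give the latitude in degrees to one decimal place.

69.8°

Mercator areal scale is sec²φ, so apparent-area ratio = sec²φ₁ / sec²φ₂ = cos²φ₂ / cos²φ₁.
cos²φ₂ / cos²φ₁ = 5.23  ⇒  cos φ₁ = cos 37.8° / √5.23 = 0.7902/2.287 = 0.3455.
φ₁ = arccos(0.3455) ≈ 69.8°.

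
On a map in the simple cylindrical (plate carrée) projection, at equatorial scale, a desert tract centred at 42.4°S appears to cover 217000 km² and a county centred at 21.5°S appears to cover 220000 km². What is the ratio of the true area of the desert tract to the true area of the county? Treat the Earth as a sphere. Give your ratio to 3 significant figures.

On the plate carrée, areal scale = h·k = 1 × sec φ, so true area = apparent × cos φ.
True area of desert tract: 217000 × cos(42.4°) = 217000 × 0.7385 = 160200 km².
True area of county: 220000 × cos(21.5°) = 220000 × 0.9304 = 204700 km².
Ratio = 160200 / 204700 ≈ 0.783.

0.783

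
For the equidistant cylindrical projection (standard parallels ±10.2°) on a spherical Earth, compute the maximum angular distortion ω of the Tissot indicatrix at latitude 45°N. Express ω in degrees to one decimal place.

18.9°

In the equirectangular projection with standard parallel φ₀ = 10.2° (x = Rλ cos φ₀, y = Rφ), meridians are true-scale (h = 1) and the parallel scale is k = cos φ₀ / cos φ.
At 45°: h = 1.000, k = 1.392; principal scales a = 1.392, b = 1.000.
sin(ω/2) = (a − b)/(a + b) = 0.3919/2.392 = 0.1638, so ω = 2 arcsin(0.1638) ≈ 18.9°.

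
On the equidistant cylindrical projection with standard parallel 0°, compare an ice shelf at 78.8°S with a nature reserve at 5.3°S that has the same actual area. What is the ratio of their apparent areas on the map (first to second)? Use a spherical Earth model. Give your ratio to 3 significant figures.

5.13

In the plate carrée (x = Rλ, y = Rφ), meridians are true-scale (h = 1) and parallels are stretched by k = sec φ.
Areal scale at 78.8°: h·k = 1.000 × 5.148 = 5.148.
Areal scale at 5.3°: h·k = 1.000 × 1.004 = 1.004.
Ratio = 5.148/1.004 ≈ 5.13.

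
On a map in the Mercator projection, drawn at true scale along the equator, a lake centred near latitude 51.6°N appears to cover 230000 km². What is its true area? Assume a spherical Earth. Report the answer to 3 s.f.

88700 km²

For Mercator, h = k = sec φ (a conformal cylindrical projection has a single point scale, 1/cos φ).
Areal scale = k² = sec²φ = 1/cos²(51.6°) = 1/0.6211² = 2.592.
True area = apparent / (areal scale) = 230000 / 2.592 ≈ 88700 km².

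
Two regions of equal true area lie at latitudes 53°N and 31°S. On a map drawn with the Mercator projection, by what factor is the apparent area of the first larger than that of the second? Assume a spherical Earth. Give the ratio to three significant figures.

2.03

On Mercator, area is exaggerated by sec²φ = 1/cos²φ.
At 53°: sec²(53°) = 1/0.6018² = 2.761.
At 31°: sec²(31°) = 1/0.8572² = 1.361.
Ratio = 2.761/1.361 = cos²(31°)/cos²(53°) ≈ 2.03.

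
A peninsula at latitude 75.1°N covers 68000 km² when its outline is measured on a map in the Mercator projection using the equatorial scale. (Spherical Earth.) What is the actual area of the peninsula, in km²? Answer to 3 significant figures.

For Mercator, h = k = sec φ (a conformal cylindrical projection has a single point scale, 1/cos φ).
Areal scale = k² = sec²φ = 1/cos²(75.1°) = 1/0.2571² = 15.12.
True area = apparent / (areal scale) = 68000 / 15.12 ≈ 4500 km².

4500 km²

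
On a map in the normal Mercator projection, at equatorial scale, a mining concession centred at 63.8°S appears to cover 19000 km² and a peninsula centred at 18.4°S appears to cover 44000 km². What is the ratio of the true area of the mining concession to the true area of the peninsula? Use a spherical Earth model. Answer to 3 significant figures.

0.0935

On Mercator the areal scale is sec²φ, so true area = apparent × cos²φ.
True area of mining concession: 19000 × cos²(63.8°) = 19000 × 0.1949 = 3704 km².
True area of peninsula: 44000 × cos²(18.4°) = 44000 × 0.9004 = 39620 km².
Ratio = 3704 / 39620 ≈ 0.0935.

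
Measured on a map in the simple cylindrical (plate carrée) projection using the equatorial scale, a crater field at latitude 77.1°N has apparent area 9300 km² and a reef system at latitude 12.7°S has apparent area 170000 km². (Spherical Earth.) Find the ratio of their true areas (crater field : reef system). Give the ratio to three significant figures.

0.0125

On the plate carrée, areal scale = h·k = 1 × sec φ, so true area = apparent × cos φ.
True area of crater field: 9300 × cos(77.1°) = 9300 × 0.2233 = 2076 km².
True area of reef system: 170000 × cos(12.7°) = 170000 × 0.9755 = 165800 km².
Ratio = 2076 / 165800 ≈ 0.0125.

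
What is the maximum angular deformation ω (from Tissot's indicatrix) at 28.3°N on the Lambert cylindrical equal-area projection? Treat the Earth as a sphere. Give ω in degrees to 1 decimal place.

14.5°

The Lambert cylindrical equal-area projection is the cylindrical equal-area projection with its standard parallel at the equator (φ₀ = 0). A cylindrical equal-area projection with standard parallel φ₀ has meridian scale h = cos φ / cos φ₀ and parallel scale k = cos φ₀ / cos φ (so areas are preserved, h·k = 1).
At 28.3°: h = 0.8805, k = 1.136; principal scales a = 1.136, b = 0.8805.
sin(ω/2) = (a − b)/(a + b) = 0.2553/2.016 = 0.1266, so ω = 2 arcsin(0.1266) ≈ 14.5°.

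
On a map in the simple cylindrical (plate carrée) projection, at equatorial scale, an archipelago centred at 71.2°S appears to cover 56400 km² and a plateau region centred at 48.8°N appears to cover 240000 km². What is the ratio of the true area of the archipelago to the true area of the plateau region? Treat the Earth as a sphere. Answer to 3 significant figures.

0.115

Plate carrée has h = 1 and k = sec φ, giving areal scale sec φ; true area = (apparent area) · cos φ.
True area of archipelago: 56400 × cos(71.2°) = 56400 × 0.3223 = 18180 km².
True area of plateau region: 240000 × cos(48.8°) = 240000 × 0.6587 = 158100 km².
Ratio = 18180 / 158100 ≈ 0.115.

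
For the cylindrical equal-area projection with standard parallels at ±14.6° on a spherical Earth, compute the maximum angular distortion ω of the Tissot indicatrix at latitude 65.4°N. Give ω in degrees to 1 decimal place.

86.9°

Cylindrical equal-area (φ₀ = 14.6°): h = cos φ / cos 14.6° along meridians, k = cos 14.6° / cos φ along parallels; h·k = 1.
At 65.4°: h = 0.4302, k = 2.325; principal scales a = 2.325, b = 0.4302.
sin(ω/2) = (a − b)/(a + b) = 1.894/2.755 = 0.6877, so ω = 2 arcsin(0.6877) ≈ 86.9°.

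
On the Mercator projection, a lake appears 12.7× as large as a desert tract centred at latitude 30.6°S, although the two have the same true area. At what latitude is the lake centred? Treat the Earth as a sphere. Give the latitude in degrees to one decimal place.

76.0°

For equal true areas on Mercator, apparent areas scale as sec²φ, so the ratio is cos²φ₂ / cos²φ₁.
cos²φ₂ / cos²φ₁ = 12.7  ⇒  cos φ₁ = cos 30.6° / √12.7 = 0.8607/3.564 = 0.2415.
φ₁ = arccos(0.2415) ≈ 76.0°.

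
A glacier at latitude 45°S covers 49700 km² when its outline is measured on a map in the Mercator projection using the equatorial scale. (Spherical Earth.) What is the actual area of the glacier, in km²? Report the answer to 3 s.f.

For Mercator, h = k = sec φ (a conformal cylindrical projection has a single point scale, 1/cos φ).
Areal scale = k² = sec²φ = 1/cos²(45°) = 1/0.7071² = 2.000.
True area = apparent / (areal scale) = 49700 / 2.000 ≈ 24900 km².

24900 km²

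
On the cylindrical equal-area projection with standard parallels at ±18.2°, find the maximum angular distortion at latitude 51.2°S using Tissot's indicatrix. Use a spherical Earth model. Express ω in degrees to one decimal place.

For cylindrical equal-area with standard parallel φ₀, h = cos φ / cos φ₀ and k = cos φ₀ / cos φ, so h·k = 1.
At 51.2°: h = 0.6596, k = 1.516; principal scales a = 1.516, b = 0.6596.
sin(ω/2) = (a − b)/(a + b) = 0.8565/2.176 = 0.3937, so ω = 2 arcsin(0.3937) ≈ 46.4°.

46.4°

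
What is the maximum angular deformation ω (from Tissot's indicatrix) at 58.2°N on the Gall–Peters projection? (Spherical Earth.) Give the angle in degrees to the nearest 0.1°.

33.2°

Gall–Peters is a cylindrical equal-area projection with standard parallels at ±45°. Cylindrical equal-area (φ₀ = 45°): h = cos φ / cos 45° along meridians, k = cos 45° / cos φ along parallels; h·k = 1.
At 58.2°: h = 0.7452, k = 1.342; principal scales a = 1.342, b = 0.7452.
sin(ω/2) = (a − b)/(a + b) = 0.5966/2.087 = 0.2859, so ω = 2 arcsin(0.2859) ≈ 33.2°.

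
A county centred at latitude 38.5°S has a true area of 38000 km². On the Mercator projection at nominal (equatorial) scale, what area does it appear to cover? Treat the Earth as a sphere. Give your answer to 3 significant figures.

The Mercator projection is conformal; its linear scale factor is the same in every direction and equals sec φ = 1/cos φ.
Areal scale = k² = sec²φ = 1/cos²(38.5°) = 1/0.7826² = 1.633.
Apparent area = 38000 × 1.633 ≈ 62000 km².

62000 km²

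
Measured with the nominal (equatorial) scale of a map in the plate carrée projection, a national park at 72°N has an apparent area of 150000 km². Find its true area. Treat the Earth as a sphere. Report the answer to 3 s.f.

Plate carrée maps x = Rλ, y = Rφ. The meridian scale is h = 1 and the parallel scale is k = 1/cos φ = sec φ.
Areal scale = h·k = 1 × sec φ; at 72°, h = 1.000, k = 3.236, so h·k = 3.236.
True area = apparent / (areal scale) = 150000 / 3.236 ≈ 46400 km².

46400 km²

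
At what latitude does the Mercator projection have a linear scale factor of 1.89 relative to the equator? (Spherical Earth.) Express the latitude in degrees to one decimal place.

Mercator scale is k = sec φ = 1/cos φ.
1/cos φ = 1.89  ⇒  cos φ = 0.5291  ⇒  φ = arccos(0.5291) ≈ 58.1°.

58.1°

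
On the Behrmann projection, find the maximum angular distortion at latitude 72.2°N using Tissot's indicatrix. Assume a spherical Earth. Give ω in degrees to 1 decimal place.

102.2°

The Behrmann projection is cylindrical equal-area with φ₀ = 30°. For cylindrical equal-area with standard parallel φ₀, h = cos φ / cos φ₀ and k = cos φ₀ / cos φ, so h·k = 1.
At 72.2°: h = 0.3530, k = 2.833; principal scales a = 2.833, b = 0.3530.
sin(ω/2) = (a − b)/(a + b) = 2.480/3.186 = 0.7784, so ω = 2 arcsin(0.7784) ≈ 102.2°.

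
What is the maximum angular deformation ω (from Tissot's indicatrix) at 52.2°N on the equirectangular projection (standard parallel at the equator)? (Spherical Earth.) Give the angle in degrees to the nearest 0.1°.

In the plate carrée (x = Rλ, y = Rφ), meridians are true-scale (h = 1) and parallels are stretched by k = sec φ.
At 52.2°: h = 1.000, k = 1.632; principal scales a = 1.632, b = 1.000.
sin(ω/2) = (a − b)/(a + b) = 0.6316/2.632 = 0.2400, so ω = 2 arcsin(0.2400) ≈ 27.8°.

27.8°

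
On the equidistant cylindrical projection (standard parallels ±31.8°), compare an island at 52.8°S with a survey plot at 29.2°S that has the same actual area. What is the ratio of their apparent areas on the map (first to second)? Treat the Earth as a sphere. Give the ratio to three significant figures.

In the equirectangular projection with standard parallel φ₀ = 31.8° (x = Rλ cos φ₀, y = Rφ), meridians are true-scale (h = 1) and the parallel scale is k = cos φ₀ / cos φ.
Areal scale at 52.8°: h·k = 1.000 × 1.406 = 1.406.
Areal scale at 29.2°: h·k = 1.000 × 0.9736 = 0.9736.
Ratio = 1.406/0.9736 ≈ 1.44.

1.44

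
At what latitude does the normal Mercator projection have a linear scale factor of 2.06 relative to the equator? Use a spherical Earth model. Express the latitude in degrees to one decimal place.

Mercator scale is k = sec φ = 1/cos φ.
1/cos φ = 2.06  ⇒  cos φ = 0.4854  ⇒  φ = arccos(0.4854) ≈ 61.0°.

61.0°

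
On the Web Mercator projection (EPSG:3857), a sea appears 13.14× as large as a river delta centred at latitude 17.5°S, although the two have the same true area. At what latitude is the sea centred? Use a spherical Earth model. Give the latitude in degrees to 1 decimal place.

74.7°

For equal true areas on Mercator, apparent areas scale as sec²φ, so the ratio is cos²φ₂ / cos²φ₁.
cos²φ₂ / cos²φ₁ = 13.14  ⇒  cos φ₁ = cos 17.5° / √13.14 = 0.9537/3.625 = 0.2631.
φ₁ = arccos(0.2631) ≈ 74.7°.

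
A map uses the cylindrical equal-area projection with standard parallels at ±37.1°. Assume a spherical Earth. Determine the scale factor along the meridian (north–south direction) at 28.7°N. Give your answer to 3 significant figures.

1.10

A cylindrical equal-area projection with standard parallel φ₀ has meridian scale h = cos φ / cos φ₀ and parallel scale k = cos φ₀ / cos φ (so areas are preserved, h·k = 1).
h = cos 28.7° / cos 37.1° = 0.8771/0.7976 = 1.100.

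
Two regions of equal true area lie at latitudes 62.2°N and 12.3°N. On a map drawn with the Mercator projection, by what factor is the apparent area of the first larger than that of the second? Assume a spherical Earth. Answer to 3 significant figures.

Mercator is conformal with k = sec φ, so areal scale = k² = sec²φ.
At 62.2°: sec²(62.2°) = 1/0.4664² = 4.597.
At 12.3°: sec²(12.3°) = 1/0.9770² = 1.048.
Ratio = 4.597/1.048 = cos²(12.3°)/cos²(62.2°) ≈ 4.39.

4.39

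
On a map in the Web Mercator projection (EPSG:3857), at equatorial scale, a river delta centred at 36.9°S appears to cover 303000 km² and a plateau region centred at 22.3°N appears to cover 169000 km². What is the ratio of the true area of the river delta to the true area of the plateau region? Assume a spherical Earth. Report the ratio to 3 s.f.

Since Mercator area scale is 1/cos²φ, the true area equals the apparent area multiplied by cos²φ.
True area of river delta: 303000 × cos²(36.9°) = 303000 × 0.6395 = 193800 km².
True area of plateau region: 169000 × cos²(22.3°) = 169000 × 0.8560 = 144700 km².
Ratio = 193800 / 144700 ≈ 1.34.

1.34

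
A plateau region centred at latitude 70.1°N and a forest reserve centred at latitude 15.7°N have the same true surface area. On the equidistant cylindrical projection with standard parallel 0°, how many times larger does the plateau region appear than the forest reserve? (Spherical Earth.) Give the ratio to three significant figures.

2.83

In the plate carrée (x = Rλ, y = Rφ), meridians are true-scale (h = 1) and parallels are stretched by k = sec φ.
Areal scale at 70.1°: h·k = 1.000 × 2.938 = 2.938.
Areal scale at 15.7°: h·k = 1.000 × 1.039 = 1.039.
Ratio = 2.938/1.039 ≈ 2.83.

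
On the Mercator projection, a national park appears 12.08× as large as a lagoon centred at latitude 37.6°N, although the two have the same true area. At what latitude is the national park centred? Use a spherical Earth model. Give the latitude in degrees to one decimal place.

On Mercator, (apparent₁)/(apparent₂) = sec²φ₁ / sec²φ₂ when true areas are equal.
cos²φ₂ / cos²φ₁ = 12.08  ⇒  cos φ₁ = cos 37.6° / √12.08 = 0.7923/3.476 = 0.2280.
φ₁ = arccos(0.2280) ≈ 76.8°.

76.8°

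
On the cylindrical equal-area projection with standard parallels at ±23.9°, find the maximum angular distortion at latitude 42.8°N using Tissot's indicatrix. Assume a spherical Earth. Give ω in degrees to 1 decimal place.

25.0°

For cylindrical equal-area with standard parallel φ₀, h = cos φ / cos φ₀ and k = cos φ₀ / cos φ, so h·k = 1.
At 42.8°: h = 0.8025, k = 1.246; principal scales a = 1.246, b = 0.8025.
sin(ω/2) = (a − b)/(a + b) = 0.4435/2.049 = 0.2165, so ω = 2 arcsin(0.2165) ≈ 25.0°.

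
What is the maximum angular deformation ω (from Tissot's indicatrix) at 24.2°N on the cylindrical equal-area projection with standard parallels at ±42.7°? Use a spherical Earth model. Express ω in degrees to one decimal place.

For cylindrical equal-area with standard parallel φ₀, h = cos φ / cos φ₀ and k = cos φ₀ / cos φ, so h·k = 1.
At 24.2°: h = 1.241, k = 0.8057; principal scales a = 1.241, b = 0.8057.
sin(ω/2) = (a − b)/(a + b) = 0.4354/2.047 = 0.2127, so ω = 2 arcsin(0.2127) ≈ 24.6°.

24.6°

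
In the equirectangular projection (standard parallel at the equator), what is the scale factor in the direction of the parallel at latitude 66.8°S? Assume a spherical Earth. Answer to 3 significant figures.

In the plate carrée (x = Rλ, y = Rφ), meridians are true-scale (h = 1) and parallels are stretched by k = sec φ.
k = 1/cos 66.8° = 1/0.3939 = 2.538.

2.54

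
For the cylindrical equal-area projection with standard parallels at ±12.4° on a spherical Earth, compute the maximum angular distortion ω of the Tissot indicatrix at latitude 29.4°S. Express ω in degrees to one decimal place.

A cylindrical equal-area projection with standard parallel φ₀ has meridian scale h = cos φ / cos φ₀ and parallel scale k = cos φ₀ / cos φ (so areas are preserved, h·k = 1).
At 29.4°: h = 0.8920, k = 1.121; principal scales a = 1.121, b = 0.8920.
sin(ω/2) = (a − b)/(a + b) = 0.2290/2.013 = 0.1138, so ω = 2 arcsin(0.1138) ≈ 13.1°.

13.1°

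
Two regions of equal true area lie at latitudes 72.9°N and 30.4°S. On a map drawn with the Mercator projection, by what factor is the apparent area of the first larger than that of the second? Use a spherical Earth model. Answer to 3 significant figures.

8.60

On Mercator, area is exaggerated by sec²φ = 1/cos²φ.
At 72.9°: sec²(72.9°) = 1/0.2940² = 11.57.
At 30.4°: sec²(30.4°) = 1/0.8625² = 1.344.
Ratio = 11.57/1.344 = cos²(30.4°)/cos²(72.9°) ≈ 8.60.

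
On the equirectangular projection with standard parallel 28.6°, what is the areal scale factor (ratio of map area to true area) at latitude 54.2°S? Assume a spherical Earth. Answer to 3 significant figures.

In the equirectangular projection with standard parallel φ₀ = 28.6° (x = Rλ cos φ₀, y = Rφ), meridians are true-scale (h = 1) and the parallel scale is k = cos φ₀ / cos φ.
Areal scale = h·k = 1 × cos φ₀ / cos φ; at 54.2°, h = 1.000, k = 1.501, so h·k = 1.501.

1.50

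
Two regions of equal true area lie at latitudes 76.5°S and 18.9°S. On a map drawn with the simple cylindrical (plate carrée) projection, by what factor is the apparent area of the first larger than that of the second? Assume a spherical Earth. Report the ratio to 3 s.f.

4.05

For the equirectangular projection with φ₀ = 0 (plate carrée), h = 1 along meridians and k = sec φ along parallels.
Areal scale at 76.5°: h·k = 1.000 × 4.284 = 4.284.
Areal scale at 18.9°: h·k = 1.000 × 1.057 = 1.057.
Ratio = 4.284/1.057 ≈ 4.05.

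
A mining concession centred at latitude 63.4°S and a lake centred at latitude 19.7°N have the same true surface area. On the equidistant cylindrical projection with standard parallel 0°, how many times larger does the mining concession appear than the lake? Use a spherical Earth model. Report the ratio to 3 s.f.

For the equirectangular projection with φ₀ = 0 (plate carrée), h = 1 along meridians and k = sec φ along parallels.
Areal scale at 63.4°: h·k = 1.000 × 2.233 = 2.233.
Areal scale at 19.7°: h·k = 1.000 × 1.062 = 1.062.
Ratio = 2.233/1.062 ≈ 2.10.

2.10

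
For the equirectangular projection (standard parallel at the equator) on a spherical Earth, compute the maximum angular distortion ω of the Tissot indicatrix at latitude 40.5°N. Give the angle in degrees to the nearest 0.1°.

15.6°

In the plate carrée (x = Rλ, y = Rφ), meridians are true-scale (h = 1) and parallels are stretched by k = sec φ.
At 40.5°: h = 1.000, k = 1.315; principal scales a = 1.315, b = 1.000.
sin(ω/2) = (a − b)/(a + b) = 0.3151/2.315 = 0.1361, so ω = 2 arcsin(0.1361) ≈ 15.6°.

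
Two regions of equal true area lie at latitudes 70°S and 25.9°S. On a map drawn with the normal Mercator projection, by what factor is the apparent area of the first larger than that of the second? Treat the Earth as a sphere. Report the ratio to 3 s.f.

6.92

Mercator areal scale is sec²φ.
At 70°: sec²(70°) = 1/0.3420² = 8.549.
At 25.9°: sec²(25.9°) = 1/0.8996² = 1.236.
Ratio = 8.549/1.236 = cos²(25.9°)/cos²(70°) ≈ 6.92.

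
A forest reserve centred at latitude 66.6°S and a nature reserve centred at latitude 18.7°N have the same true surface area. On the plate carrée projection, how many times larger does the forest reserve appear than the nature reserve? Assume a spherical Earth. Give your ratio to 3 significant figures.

Plate carrée maps x = Rλ, y = Rφ. The meridian scale is h = 1 and the parallel scale is k = 1/cos φ = sec φ.
Areal scale at 66.6°: h·k = 1.000 × 2.518 = 2.518.
Areal scale at 18.7°: h·k = 1.000 × 1.056 = 1.056.
Ratio = 2.518/1.056 ≈ 2.39.

2.39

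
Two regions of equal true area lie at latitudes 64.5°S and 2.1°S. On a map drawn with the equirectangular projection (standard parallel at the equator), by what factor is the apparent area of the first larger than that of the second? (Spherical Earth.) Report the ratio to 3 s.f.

2.32

In the plate carrée (x = Rλ, y = Rφ), meridians are true-scale (h = 1) and parallels are stretched by k = sec φ.
Areal scale at 64.5°: h·k = 1.000 × 2.323 = 2.323.
Areal scale at 2.1°: h·k = 1.000 × 1.001 = 1.001.
Ratio = 2.323/1.001 ≈ 2.32.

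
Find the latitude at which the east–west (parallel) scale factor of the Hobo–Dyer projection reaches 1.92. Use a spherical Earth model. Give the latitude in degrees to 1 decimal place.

65.6°

The Hobo–Dyer projection is cylindrical equal-area with φ₀ = 37.5°. A cylindrical equal-area projection with standard parallel φ₀ has meridian scale h = cos φ / cos φ₀ and parallel scale k = cos φ₀ / cos φ (so areas are preserved, h·k = 1).
k = cos φ₀ / cos φ = 1.92  ⇒  cos φ = cos 37.5° / 1.92 = 0.4132.
φ = arccos(0.4132) ≈ 65.6°.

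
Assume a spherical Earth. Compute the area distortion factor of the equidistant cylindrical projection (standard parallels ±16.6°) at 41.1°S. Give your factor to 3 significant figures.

With standard parallel φ₀ = 16.6°, the equirectangular projection gives x = Rλ cos φ₀, y = Rφ, so h = 1 and k = cos 16.6° / cos φ.
Areal scale = h·k = 1 × cos φ₀ / cos φ; at 41.1°, h = 1.000, k = 1.272, so h·k = 1.272.

1.27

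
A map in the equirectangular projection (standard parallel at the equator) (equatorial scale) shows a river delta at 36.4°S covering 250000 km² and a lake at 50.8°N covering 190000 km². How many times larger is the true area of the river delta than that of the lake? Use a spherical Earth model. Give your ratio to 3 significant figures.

1.68

Plate carrée has h = 1 and k = sec φ, giving areal scale sec φ; true area = (apparent area) · cos φ.
True area of river delta: 250000 × cos(36.4°) = 250000 × 0.8049 = 201200 km².
True area of lake: 190000 × cos(50.8°) = 190000 × 0.6320 = 120100 km².
Ratio = 201200 / 120100 ≈ 1.68.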